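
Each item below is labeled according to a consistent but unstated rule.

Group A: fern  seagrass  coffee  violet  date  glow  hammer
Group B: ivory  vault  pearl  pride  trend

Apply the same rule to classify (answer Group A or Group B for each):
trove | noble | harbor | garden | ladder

Group B, Group B, Group A, Group A, Group A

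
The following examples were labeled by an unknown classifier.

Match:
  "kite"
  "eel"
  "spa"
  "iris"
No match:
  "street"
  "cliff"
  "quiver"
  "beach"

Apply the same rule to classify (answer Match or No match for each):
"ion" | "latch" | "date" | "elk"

Match, No match, Match, Match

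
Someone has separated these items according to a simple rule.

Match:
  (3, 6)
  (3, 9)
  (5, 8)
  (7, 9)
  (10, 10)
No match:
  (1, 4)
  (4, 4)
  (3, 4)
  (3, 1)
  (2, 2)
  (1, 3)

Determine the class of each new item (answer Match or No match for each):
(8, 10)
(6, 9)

Match, Match

Rule: sum ≥ 9. This holds for each 'Match' example and fails for each 'No match' one.
(8, 10) → 8+10 = 18 → Match. (6, 9) → 6+9 = 15 → Match.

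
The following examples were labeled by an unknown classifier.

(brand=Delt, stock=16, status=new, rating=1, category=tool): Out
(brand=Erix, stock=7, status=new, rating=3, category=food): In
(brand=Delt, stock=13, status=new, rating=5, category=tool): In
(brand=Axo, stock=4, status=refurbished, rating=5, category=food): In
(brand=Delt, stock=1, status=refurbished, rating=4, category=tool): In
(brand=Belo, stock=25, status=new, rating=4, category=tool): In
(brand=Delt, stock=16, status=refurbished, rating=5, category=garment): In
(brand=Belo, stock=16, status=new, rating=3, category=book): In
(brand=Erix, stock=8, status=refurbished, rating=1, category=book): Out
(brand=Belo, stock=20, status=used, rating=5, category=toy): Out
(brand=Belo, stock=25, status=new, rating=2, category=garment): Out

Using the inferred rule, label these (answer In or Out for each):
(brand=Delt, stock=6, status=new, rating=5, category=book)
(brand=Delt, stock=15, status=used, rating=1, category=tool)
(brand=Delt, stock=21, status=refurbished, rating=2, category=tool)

In, Out, Out

Every 'In' example satisfies: stock ≠ 20 AND rating ≥ 3. None of the 'Out' examples do.
(brand=Delt, stock=6, status=new, rating=5, category=book) — stock = 6, rating = 5, hence In.
(brand=Delt, stock=15, status=used, rating=1, category=tool) — stock = 15, rating = 1, hence Out.
(brand=Delt, stock=21, status=refurbished, rating=2, category=tool) — stock = 21, rating = 2, hence Out.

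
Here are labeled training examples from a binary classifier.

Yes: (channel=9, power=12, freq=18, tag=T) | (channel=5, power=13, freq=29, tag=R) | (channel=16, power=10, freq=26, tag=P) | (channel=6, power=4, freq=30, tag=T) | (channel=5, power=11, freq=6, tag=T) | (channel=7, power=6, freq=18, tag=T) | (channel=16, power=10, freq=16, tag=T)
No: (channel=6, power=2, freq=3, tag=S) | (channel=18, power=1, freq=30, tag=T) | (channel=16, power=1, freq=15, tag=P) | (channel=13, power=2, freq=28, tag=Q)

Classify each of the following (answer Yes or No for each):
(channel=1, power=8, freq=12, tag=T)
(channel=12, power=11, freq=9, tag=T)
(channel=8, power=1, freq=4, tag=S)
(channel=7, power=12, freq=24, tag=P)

Yes, Yes, No, Yes

The simplest hypothesis consistent with all the labels is: power ≥ 4.
Yes: (channel=1, power=8, freq=12, tag=T), since power = 8. Yes: (channel=12, power=11, freq=9, tag=T), since power = 11. No: (channel=8, power=1, freq=4, tag=S), since power = 1. Yes: (channel=7, power=12, freq=24, tag=P), since power = 12.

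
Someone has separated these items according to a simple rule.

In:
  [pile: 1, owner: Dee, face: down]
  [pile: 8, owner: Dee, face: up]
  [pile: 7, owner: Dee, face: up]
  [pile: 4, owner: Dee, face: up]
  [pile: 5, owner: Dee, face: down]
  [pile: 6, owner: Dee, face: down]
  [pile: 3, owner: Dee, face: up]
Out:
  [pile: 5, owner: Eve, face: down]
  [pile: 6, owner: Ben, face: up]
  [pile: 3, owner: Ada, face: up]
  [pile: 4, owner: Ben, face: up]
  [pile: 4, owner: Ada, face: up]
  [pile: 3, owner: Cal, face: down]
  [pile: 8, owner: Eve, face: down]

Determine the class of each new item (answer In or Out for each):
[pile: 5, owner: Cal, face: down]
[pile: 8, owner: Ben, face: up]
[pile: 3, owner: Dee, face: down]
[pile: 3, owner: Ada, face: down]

The simplest hypothesis consistent with all the labels is: owner is Dee.
[pile: 5, owner: Cal, face: down] → owner is Cal → Out.
[pile: 8, owner: Ben, face: up] → owner is Ben → Out.
[pile: 3, owner: Dee, face: down] → owner is Dee → In.
[pile: 3, owner: Ada, face: down] → owner is Ada → Out.

Out, Out, In, Out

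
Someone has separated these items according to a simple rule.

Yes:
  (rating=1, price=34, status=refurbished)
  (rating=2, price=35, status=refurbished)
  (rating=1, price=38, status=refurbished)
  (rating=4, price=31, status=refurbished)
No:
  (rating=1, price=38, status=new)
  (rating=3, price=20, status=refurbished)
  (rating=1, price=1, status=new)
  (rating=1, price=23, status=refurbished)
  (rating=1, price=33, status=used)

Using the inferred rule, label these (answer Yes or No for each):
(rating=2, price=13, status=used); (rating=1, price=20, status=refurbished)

No, No

The distinguishing property — status is refurbished AND price ≥ 31 — holds for all the 'Yes' cases and none of the 'No' cases.
(rating=2, price=13, status=used): status is used, price = 13 — does not fit, so No. (rating=1, price=20, status=refurbished): status is refurbished, price = 20 — does not fit, so No.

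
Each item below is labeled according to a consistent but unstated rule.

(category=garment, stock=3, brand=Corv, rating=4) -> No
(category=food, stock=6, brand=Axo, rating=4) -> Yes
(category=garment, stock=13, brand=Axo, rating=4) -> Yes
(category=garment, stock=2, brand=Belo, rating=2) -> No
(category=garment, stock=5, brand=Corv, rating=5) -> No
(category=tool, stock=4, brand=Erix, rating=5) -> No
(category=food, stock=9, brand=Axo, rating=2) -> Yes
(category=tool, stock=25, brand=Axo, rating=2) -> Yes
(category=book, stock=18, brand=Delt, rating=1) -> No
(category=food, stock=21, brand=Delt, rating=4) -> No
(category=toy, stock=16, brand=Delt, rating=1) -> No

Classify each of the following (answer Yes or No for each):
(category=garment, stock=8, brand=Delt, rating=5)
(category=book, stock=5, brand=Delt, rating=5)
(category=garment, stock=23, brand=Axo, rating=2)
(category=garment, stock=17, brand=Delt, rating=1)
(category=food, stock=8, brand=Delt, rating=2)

No, No, Yes, No, No

All 'Yes' examples share one property — brand is Axo — and every 'No' example lacks it.
(category=garment, stock=8, brand=Delt, rating=5): No (brand is Delt).
(category=book, stock=5, brand=Delt, rating=5): No (brand is Delt).
(category=garment, stock=23, brand=Axo, rating=2): Yes (brand is Axo).
(category=garment, stock=17, brand=Delt, rating=1): No (brand is Delt).
(category=food, stock=8, brand=Delt, rating=2): No (brand is Delt).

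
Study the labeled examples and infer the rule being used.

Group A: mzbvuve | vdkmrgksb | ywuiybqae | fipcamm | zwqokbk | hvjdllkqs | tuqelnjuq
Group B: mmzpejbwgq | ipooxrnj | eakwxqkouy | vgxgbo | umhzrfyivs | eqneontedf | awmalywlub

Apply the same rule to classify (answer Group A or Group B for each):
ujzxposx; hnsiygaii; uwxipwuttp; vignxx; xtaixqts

Group B, Group A, Group B, Group B, Group B

'Group A' ⟺ odd length.
ujzxposx: length 8, doesn't match → Group B.
hnsiygaii: length 9, has this property → Group A.
uwxipwuttp: length 10, doesn't match → Group B.
vignxx: length 6, doesn't match → Group B.
xtaixqts: length 8, doesn't match → Group B.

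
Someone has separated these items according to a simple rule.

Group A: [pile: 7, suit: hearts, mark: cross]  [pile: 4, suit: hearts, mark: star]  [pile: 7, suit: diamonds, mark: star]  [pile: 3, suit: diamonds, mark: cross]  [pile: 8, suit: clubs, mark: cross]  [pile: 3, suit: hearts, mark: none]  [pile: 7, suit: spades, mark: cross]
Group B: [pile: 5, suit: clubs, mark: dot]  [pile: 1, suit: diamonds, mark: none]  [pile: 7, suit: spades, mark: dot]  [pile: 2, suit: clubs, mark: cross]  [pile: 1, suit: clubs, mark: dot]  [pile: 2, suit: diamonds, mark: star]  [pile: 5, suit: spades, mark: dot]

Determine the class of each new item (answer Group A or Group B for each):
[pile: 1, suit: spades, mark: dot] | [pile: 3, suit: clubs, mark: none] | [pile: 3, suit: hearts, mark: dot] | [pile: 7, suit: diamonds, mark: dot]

Every 'Group A' example satisfies: mark is not dot AND pile ≥ 3. None of the 'Group B' examples do.
[pile: 1, suit: spades, mark: dot] — mark is dot, pile = 1, hence Group B.
[pile: 3, suit: clubs, mark: none] — mark is none, pile = 3, hence Group A.
[pile: 3, suit: hearts, mark: dot] — mark is dot, pile = 3, hence Group B.
[pile: 7, suit: diamonds, mark: dot] — mark is dot, pile = 7, hence Group B.

Group B, Group A, Group B, Group B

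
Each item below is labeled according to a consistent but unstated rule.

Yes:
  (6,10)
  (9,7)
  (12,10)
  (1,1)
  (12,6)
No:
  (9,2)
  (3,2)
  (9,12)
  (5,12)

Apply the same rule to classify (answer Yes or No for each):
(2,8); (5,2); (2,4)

Looking at the examples, the only property every 'Yes' case has and every 'No' case lacks is: sum is even.
Yes: (2,8), since 2+8 = 10.
No: (5,2), since 5+2 = 7.
Yes: (2,4), since 2+4 = 6.

Yes, No, Yes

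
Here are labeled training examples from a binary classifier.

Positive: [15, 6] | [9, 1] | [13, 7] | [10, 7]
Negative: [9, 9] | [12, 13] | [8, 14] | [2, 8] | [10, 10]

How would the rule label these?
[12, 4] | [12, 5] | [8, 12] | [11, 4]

Positive, Positive, Negative, Positive

One predicate separates the groups cleanly: first > second.
[12, 4]: Positive (12 > 4). [12, 5]: Positive (12 > 5). [8, 12]: Negative (8 < 12). [11, 4]: Positive (11 > 4).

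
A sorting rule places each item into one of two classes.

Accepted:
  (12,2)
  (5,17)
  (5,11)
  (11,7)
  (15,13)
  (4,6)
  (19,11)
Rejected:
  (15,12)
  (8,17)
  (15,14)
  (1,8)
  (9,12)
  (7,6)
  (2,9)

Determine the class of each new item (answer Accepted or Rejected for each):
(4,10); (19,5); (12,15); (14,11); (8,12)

'Accepted' ⟺ sum is even.

Accepted, Accepted, Rejected, Rejected, Accepted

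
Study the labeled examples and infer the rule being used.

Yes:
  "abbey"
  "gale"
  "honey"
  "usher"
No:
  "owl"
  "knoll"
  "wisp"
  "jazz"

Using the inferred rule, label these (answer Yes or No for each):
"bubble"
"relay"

Yes, Yes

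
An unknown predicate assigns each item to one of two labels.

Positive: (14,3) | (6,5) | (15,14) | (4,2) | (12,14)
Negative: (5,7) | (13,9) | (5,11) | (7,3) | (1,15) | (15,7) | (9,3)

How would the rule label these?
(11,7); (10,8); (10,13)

Negative, Positive, Positive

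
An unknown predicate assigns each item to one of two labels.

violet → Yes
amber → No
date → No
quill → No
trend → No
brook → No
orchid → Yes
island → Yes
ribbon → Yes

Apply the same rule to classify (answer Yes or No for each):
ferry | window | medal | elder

No, Yes, No, No

All 'Yes' examples share one property — length 6 — and every 'No' example lacks it.
ferry: No (length 5). window: Yes (length 6). medal: No (length 5). elder: No (length 5).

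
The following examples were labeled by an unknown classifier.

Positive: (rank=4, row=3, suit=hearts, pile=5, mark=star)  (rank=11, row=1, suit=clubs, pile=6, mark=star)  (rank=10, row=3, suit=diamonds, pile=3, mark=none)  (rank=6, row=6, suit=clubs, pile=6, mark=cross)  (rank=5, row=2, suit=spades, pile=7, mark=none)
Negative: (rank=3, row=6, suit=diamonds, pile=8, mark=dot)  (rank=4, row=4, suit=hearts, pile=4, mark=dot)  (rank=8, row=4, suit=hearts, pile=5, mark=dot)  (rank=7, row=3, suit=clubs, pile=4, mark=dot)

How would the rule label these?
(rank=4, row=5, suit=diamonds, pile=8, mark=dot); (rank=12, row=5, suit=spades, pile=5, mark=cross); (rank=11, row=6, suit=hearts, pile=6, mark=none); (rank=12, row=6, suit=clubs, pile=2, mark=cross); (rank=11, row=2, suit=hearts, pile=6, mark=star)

Negative, Positive, Positive, Positive, Positive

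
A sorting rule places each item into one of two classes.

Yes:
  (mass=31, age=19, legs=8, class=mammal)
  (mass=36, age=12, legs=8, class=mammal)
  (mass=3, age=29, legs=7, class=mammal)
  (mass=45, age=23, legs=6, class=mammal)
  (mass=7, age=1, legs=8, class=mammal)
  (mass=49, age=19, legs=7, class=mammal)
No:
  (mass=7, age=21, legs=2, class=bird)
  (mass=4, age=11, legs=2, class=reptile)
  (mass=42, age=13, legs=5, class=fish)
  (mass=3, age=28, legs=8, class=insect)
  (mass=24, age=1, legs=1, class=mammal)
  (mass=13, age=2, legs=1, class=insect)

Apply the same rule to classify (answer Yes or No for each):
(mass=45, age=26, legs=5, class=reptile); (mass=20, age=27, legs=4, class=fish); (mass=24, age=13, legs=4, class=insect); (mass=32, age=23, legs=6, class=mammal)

No, No, No, Yes

A rule that fits every label: class is mammal AND legs ≥ 2 — true of each 'Yes' example, false of each 'No' one.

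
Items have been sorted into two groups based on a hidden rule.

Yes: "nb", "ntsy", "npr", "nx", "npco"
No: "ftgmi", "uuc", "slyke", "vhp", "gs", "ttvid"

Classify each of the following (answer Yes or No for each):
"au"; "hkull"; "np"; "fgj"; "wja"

No, No, Yes, No, No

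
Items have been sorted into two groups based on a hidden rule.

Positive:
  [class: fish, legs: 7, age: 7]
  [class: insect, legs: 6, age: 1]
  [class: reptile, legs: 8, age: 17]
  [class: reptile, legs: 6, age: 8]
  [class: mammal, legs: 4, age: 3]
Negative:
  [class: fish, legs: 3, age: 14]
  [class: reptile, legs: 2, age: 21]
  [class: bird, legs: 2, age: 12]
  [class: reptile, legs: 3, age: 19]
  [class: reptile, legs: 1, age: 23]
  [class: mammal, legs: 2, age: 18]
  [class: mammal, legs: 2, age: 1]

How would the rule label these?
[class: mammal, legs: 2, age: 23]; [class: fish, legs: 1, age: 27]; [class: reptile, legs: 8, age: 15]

Negative, Negative, Positive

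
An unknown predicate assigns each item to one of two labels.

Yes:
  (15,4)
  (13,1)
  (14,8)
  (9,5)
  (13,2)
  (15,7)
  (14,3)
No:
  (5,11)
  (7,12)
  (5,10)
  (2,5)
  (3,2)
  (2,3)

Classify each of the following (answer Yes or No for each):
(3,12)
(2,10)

No, No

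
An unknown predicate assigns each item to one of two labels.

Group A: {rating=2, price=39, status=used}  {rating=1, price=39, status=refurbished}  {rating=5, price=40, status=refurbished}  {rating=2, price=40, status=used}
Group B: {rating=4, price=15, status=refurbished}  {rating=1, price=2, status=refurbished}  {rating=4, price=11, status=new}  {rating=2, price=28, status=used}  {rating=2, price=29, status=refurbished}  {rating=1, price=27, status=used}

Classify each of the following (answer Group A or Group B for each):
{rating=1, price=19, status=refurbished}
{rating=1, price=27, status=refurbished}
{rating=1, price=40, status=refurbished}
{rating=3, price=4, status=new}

The rule appears to be: price ≥ 39.
{rating=1, price=19, status=refurbished}: price = 19 — lacks this property, so Group B.
{rating=1, price=27, status=refurbished}: price = 27 — lacks this property, so Group B.
{rating=1, price=40, status=refurbished}: price = 40 — checks out, so Group A.
{rating=3, price=4, status=new}: price = 4 — lacks this property, so Group B.

Group B, Group B, Group A, Group B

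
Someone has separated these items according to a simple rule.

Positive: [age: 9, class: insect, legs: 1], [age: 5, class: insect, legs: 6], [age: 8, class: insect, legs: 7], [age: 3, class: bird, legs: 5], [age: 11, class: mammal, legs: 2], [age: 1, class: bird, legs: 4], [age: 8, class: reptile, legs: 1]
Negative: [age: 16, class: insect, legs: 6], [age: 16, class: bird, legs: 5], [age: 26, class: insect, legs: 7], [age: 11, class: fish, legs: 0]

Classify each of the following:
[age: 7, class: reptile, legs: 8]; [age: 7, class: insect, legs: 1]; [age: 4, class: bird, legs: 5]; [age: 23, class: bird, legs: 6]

The common property of the 'Positive' items is: age ≤ 11 AND legs ≥ 1. No 'Negative' item has it.
[age: 7, class: reptile, legs: 8]: Positive (age = 7, legs = 8). [age: 7, class: insect, legs: 1]: Positive (age = 7, legs = 1). [age: 4, class: bird, legs: 5]: Positive (age = 4, legs = 5). [age: 23, class: bird, legs: 6]: Negative (age = 23, legs = 6).

Positive, Positive, Positive, Negative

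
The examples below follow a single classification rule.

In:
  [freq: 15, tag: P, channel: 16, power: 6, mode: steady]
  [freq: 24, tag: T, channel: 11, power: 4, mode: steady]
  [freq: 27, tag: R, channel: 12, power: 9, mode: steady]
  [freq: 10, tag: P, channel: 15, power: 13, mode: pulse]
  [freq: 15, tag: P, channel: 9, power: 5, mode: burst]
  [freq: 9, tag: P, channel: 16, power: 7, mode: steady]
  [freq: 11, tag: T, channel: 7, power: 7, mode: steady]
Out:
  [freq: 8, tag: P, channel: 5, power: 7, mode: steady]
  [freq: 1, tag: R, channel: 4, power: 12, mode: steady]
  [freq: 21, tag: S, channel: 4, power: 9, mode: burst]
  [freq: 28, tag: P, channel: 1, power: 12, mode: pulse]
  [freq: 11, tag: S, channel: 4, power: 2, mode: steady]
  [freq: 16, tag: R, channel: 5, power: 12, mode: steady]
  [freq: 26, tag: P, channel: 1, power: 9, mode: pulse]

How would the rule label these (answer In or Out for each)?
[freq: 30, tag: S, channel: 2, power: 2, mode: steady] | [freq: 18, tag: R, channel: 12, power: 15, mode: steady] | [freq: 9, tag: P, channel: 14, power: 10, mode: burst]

The common property of the 'In' items is: channel ≥ 7. No 'Out' item has it.
[freq: 30, tag: S, channel: 2, power: 2, mode: steady]: Out (channel = 2).
[freq: 18, tag: R, channel: 12, power: 15, mode: steady]: In (channel = 12).
[freq: 9, tag: P, channel: 14, power: 10, mode: burst]: In (channel = 14).

Out, In, In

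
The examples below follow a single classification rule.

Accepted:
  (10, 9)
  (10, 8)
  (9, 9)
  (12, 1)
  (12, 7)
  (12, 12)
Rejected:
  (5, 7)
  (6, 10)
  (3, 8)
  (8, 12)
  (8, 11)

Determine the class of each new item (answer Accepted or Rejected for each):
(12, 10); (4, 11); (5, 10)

All 'Accepted' examples share one property — first ≥ 9 — and every 'Rejected' example lacks it.
(12, 10) — first 12, hence Accepted.
(4, 11) — first 4, hence Rejected.
(5, 10) — first 5, hence Rejected.

Accepted, Rejected, Rejected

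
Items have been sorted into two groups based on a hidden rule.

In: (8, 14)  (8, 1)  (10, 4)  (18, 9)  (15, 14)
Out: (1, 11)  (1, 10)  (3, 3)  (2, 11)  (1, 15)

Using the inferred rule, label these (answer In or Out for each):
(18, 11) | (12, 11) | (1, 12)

In, In, Out

'In' ⟺ first ≥ 4.
(18, 11) → first 18 → In.
(12, 11) → first 12 → In.
(1, 12) → first 1 → Out.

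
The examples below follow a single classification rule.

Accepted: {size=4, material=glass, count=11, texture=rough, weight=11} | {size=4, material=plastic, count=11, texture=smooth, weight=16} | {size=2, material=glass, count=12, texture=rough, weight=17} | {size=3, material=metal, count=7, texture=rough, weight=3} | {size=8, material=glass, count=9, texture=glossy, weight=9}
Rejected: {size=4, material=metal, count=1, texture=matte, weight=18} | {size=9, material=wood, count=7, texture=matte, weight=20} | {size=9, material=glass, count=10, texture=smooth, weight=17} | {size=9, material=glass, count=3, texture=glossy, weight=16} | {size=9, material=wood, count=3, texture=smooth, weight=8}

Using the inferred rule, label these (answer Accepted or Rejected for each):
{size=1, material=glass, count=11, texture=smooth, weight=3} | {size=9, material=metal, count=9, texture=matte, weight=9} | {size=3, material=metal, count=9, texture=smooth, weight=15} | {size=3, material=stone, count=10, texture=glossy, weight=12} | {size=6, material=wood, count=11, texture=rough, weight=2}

Accepted, Rejected, Accepted, Accepted, Accepted

The classifier is using: size ≤ 8 AND count ≥ 3.
{size=1, material=glass, count=11, texture=smooth, weight=3}: size = 1, count = 11 — fits, so Accepted.
{size=9, material=metal, count=9, texture=matte, weight=9}: size = 9, count = 9 — does not fit, so Rejected.
{size=3, material=metal, count=9, texture=smooth, weight=15}: size = 3, count = 9 — fits, so Accepted.
{size=3, material=stone, count=10, texture=glossy, weight=12}: size = 3, count = 10 — fits, so Accepted.
{size=6, material=wood, count=11, texture=rough, weight=2}: size = 6, count = 11 — fits, so Accepted.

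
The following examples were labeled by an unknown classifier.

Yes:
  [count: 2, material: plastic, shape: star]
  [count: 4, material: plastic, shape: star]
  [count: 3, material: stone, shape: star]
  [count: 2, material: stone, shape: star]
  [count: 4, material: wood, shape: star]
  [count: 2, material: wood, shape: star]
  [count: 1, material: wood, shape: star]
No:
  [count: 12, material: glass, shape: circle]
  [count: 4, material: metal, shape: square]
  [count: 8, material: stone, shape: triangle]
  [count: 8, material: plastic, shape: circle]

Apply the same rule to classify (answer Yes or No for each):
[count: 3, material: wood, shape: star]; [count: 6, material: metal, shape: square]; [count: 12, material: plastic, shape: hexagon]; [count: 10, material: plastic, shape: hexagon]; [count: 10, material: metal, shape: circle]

Rule: shape is star. This holds for each 'Yes' example and fails for each 'No' one.
Yes: [count: 3, material: wood, shape: star], since shape is star.
No: [count: 6, material: metal, shape: square], since shape is square.
No: [count: 12, material: plastic, shape: hexagon], since shape is hexagon.
No: [count: 10, material: plastic, shape: hexagon], since shape is hexagon.
No: [count: 10, material: metal, shape: circle], since shape is circle.

Yes, No, No, No, No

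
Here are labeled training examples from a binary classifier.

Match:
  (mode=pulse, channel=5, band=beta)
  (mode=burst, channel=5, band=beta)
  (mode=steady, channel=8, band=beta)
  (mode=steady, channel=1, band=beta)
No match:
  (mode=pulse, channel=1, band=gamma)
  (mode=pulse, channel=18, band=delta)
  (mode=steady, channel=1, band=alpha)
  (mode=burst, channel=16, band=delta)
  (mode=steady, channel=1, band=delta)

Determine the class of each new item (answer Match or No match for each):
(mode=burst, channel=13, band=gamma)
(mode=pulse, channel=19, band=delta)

No match, No match

Looking at the examples, the only property every 'Match' case has and every 'No match' case lacks is: band is beta.
No match: (mode=burst, channel=13, band=gamma), since band is gamma. No match: (mode=pulse, channel=19, band=delta), since band is delta.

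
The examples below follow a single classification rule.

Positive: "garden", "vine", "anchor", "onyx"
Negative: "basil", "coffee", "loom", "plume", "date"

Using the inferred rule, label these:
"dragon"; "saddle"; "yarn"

The simplest hypothesis consistent with all the labels is: contains 'n'.
"dragon": has 'n', passes → Positive.
"saddle": no 'n', fails the rule → Negative.
"yarn": has 'n', passes → Positive.

Positive, Negative, Positive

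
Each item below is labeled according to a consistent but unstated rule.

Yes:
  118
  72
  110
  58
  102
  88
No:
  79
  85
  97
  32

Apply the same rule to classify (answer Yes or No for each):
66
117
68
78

A rule that fits every label: even AND at least 58 — true of each 'Yes' example, false of each 'No' one.
Yes: 66, since 66 is even, 66 ≥ 58. No: 117, since 117 is odd, 117 ≥ 58. Yes: 68, since 68 is even, 68 ≥ 58. Yes: 78, since 78 is even, 78 ≥ 58.

Yes, No, Yes, Yes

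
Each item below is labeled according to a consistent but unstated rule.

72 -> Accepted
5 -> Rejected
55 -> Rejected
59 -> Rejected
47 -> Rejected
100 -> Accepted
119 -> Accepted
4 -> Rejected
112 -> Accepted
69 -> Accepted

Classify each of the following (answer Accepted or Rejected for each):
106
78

Rule: at least 69. This holds for each 'Accepted' example and fails for each 'Rejected' one.

Accepted, Accepted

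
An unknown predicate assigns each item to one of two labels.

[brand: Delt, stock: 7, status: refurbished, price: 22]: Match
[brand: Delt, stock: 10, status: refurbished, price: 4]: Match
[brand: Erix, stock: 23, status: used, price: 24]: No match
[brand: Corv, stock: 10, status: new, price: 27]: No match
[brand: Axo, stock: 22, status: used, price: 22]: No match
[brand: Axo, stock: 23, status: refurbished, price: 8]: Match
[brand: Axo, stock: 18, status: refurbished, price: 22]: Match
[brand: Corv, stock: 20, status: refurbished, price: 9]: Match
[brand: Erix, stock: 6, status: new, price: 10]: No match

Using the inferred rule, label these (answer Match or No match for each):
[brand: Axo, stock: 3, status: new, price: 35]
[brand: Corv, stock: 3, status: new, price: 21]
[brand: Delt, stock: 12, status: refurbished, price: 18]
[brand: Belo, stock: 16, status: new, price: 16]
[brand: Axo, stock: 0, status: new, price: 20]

The distinguishing property — status is refurbished — holds for all the 'Match' cases and none of the 'No match' cases.

No match, No match, Match, No match, No match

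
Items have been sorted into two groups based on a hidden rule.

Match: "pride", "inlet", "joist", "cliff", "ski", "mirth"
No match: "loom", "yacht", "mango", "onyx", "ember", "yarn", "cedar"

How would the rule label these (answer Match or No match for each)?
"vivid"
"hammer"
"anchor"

A rule that fits every label: contains 'i' — true of each 'Match' example, false of each 'No match' one.
"vivid" — has 'i', hence Match. "hammer" — no 'i', hence No match. "anchor" — no 'i', hence No match.

Match, No match, No match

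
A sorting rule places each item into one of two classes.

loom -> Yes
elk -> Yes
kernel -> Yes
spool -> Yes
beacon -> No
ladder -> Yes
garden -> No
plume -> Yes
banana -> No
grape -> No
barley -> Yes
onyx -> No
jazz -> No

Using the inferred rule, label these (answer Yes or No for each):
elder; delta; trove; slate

Yes, Yes, No, Yes

Rule: contains 'l'. This holds for each 'Yes' example and fails for each 'No' one.
elder: has 'l', matches → Yes. delta: has 'l', matches → Yes. trove: no 'l', doesn't match → No. slate: has 'l', matches → Yes.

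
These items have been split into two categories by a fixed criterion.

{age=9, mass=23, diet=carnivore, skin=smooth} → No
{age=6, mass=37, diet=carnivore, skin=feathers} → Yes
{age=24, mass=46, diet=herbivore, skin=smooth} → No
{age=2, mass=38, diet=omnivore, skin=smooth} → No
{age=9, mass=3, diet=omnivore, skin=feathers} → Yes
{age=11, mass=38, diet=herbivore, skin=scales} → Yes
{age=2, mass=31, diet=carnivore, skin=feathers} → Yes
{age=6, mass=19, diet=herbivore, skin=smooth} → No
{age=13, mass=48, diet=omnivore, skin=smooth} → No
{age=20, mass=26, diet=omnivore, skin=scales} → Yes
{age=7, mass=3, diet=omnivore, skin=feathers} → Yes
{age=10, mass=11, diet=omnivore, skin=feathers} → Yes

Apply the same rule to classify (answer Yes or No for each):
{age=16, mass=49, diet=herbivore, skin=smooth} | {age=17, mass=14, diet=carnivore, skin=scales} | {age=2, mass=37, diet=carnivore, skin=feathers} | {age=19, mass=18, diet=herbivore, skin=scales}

No, Yes, Yes, Yes

Every 'Yes' example satisfies: skin is not smooth. None of the 'No' examples do.
{age=16, mass=49, diet=herbivore, skin=smooth} → skin is smooth → No.
{age=17, mass=14, diet=carnivore, skin=scales} → skin is scales → Yes.
{age=2, mass=37, diet=carnivore, skin=feathers} → skin is feathers → Yes.
{age=19, mass=18, diet=herbivore, skin=scales} → skin is scales → Yes.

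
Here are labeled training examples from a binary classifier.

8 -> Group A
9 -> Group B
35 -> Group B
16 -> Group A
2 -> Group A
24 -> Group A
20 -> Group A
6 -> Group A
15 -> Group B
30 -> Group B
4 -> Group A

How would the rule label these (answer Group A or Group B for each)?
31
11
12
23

Group B, Group B, Group A, Group B

Every 'Group A' example satisfies: even AND at most 24. None of the 'Group B' examples do.
31 → 31 is odd, 31 > 24 → Group B. 11 → 11 is odd, 11 ≤ 24 → Group B. 12 → 12 is even, 12 ≤ 24 → Group A. 23 → 23 is odd, 23 ≤ 24 → Group B.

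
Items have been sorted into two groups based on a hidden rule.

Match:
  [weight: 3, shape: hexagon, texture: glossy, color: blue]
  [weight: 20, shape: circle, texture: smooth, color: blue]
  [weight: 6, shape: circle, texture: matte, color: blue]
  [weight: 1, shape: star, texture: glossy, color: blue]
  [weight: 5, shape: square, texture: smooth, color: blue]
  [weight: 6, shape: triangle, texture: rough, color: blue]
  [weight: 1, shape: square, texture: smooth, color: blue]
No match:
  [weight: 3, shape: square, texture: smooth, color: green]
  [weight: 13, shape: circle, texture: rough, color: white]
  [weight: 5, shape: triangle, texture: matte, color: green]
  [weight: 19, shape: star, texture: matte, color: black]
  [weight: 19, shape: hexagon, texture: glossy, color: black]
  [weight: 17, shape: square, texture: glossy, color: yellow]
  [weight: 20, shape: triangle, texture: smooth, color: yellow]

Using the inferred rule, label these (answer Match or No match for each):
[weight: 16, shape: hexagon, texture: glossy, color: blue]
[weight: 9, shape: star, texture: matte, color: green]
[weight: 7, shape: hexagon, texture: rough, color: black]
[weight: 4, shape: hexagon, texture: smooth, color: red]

The distinguishing property — color is blue — holds for all the 'Match' cases and none of the 'No match' cases.
[weight: 16, shape: hexagon, texture: glossy, color: blue] — color is blue, hence Match.
[weight: 9, shape: star, texture: matte, color: green] — color is green, hence No match.
[weight: 7, shape: hexagon, texture: rough, color: black] — color is black, hence No match.
[weight: 4, shape: hexagon, texture: smooth, color: red] — color is red, hence No match.

Match, No match, No match, No match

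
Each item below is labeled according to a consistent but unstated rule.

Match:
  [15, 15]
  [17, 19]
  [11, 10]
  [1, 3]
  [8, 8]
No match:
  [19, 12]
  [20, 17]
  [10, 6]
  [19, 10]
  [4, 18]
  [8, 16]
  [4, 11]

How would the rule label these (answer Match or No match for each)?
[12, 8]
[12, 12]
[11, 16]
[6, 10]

No match, Match, No match, No match

All 'Match' examples share one property — |first − second| ≤ 2 — and every 'No match' example lacks it.
[12, 8]: No match (|12−8| = 4). [12, 12]: Match (|12−12| = 0). [11, 16]: No match (|11−16| = 5). [6, 10]: No match (|6−10| = 4).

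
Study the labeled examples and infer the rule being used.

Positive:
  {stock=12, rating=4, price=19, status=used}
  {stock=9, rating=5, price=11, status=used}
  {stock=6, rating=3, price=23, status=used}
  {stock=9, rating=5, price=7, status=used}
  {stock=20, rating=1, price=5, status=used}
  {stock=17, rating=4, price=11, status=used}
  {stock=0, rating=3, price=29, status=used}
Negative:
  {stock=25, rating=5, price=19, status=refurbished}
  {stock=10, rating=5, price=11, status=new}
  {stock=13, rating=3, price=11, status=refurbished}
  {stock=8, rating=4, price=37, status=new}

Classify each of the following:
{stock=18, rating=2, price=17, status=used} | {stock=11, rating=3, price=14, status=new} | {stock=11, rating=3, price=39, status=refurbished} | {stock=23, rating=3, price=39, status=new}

Positive, Negative, Negative, Negative

The rule appears to be: status is used.
{stock=18, rating=2, price=17, status=used} → status is used → Positive.
{stock=11, rating=3, price=14, status=new} → status is new → Negative.
{stock=11, rating=3, price=39, status=refurbished} → status is refurbished → Negative.
{stock=23, rating=3, price=39, status=new} → status is new → Negative.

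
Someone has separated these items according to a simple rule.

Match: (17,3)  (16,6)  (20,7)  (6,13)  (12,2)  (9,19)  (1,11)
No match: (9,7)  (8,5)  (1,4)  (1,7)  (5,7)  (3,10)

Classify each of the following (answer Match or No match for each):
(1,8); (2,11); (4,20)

All 'Match' examples share one property — max ≥ 11 — and every 'No match' example lacks it.
(1,8) → max 8 → No match.
(2,11) → max 11 → Match.
(4,20) → max 20 → Match.

No match, Match, Match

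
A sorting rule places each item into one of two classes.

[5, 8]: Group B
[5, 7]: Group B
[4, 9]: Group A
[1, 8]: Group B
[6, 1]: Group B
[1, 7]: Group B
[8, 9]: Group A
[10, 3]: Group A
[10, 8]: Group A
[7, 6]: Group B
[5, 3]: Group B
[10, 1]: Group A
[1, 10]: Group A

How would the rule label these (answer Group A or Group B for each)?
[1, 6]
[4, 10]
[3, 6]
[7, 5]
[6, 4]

'Group A' ⟺ max ≥ 9.
[1, 6]: max 6 — does not fit, so Group B.
[4, 10]: max 10 — satisfies this, so Group A.
[3, 6]: max 6 — does not fit, so Group B.
[7, 5]: max 7 — does not fit, so Group B.
[6, 4]: max 6 — does not fit, so Group B.

Group B, Group A, Group B, Group B, Group B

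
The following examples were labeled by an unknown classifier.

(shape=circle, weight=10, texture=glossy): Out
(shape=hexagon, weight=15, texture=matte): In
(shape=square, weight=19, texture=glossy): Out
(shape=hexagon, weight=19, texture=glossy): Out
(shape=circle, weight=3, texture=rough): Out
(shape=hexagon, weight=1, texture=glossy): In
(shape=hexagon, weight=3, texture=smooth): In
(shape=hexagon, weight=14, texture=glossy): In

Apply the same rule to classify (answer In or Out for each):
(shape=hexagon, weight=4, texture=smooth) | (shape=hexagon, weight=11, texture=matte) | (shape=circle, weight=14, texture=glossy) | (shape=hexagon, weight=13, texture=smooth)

The rule appears to be: shape is hexagon AND weight ≤ 15.
(shape=hexagon, weight=4, texture=smooth) — shape is hexagon, weight = 4, hence In. (shape=hexagon, weight=11, texture=matte) — shape is hexagon, weight = 11, hence In. (shape=circle, weight=14, texture=glossy) — shape is circle, weight = 14, hence Out. (shape=hexagon, weight=13, texture=smooth) — shape is hexagon, weight = 13, hence In.

In, In, Out, In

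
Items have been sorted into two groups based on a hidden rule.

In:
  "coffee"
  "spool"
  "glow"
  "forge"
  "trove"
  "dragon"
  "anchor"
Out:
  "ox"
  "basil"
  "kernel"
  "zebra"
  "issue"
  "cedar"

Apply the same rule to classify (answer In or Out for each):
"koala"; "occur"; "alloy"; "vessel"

In, In, In, Out

The distinguishing property — length ≥ 4 AND contains 'o' — holds for all the 'In' cases and none of the 'Out' cases.
"koala": In (length 5, has 'o'). "occur": In (length 5, has 'o'). "alloy": In (length 5, has 'o'). "vessel": Out (length 6, no 'o').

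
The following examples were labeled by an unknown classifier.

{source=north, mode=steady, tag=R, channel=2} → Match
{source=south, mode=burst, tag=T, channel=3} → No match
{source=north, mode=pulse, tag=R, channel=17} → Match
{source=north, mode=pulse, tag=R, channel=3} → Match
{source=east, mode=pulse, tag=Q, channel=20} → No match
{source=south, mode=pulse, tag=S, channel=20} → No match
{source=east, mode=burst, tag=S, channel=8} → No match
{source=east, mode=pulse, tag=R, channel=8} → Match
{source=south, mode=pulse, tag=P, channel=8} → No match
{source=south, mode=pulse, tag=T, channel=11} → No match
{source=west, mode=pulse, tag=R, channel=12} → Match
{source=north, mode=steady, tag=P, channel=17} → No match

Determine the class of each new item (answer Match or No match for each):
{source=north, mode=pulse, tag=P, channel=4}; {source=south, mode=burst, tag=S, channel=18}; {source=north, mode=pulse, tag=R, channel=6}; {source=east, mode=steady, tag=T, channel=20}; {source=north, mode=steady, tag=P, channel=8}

No match, No match, Match, No match, No match

All 'Match' examples share one property — tag is R — and every 'No match' example lacks it.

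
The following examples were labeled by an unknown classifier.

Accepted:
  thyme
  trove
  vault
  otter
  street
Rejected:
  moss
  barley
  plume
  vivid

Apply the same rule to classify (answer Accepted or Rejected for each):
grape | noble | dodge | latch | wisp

Rejected, Rejected, Rejected, Accepted, Rejected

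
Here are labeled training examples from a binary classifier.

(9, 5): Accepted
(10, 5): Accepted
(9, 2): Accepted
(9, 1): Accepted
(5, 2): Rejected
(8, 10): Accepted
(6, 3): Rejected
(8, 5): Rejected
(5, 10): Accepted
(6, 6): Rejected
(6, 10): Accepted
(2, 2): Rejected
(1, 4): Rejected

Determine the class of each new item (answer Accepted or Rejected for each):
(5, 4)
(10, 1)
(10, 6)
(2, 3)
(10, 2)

Rejected, Accepted, Accepted, Rejected, Accepted

One predicate separates the groups cleanly: max ≥ 9.
(5, 4) → max 5 → Rejected.
(10, 1) → max 10 → Accepted.
(10, 6) → max 10 → Accepted.
(2, 3) → max 3 → Rejected.
(10, 2) → max 10 → Accepted.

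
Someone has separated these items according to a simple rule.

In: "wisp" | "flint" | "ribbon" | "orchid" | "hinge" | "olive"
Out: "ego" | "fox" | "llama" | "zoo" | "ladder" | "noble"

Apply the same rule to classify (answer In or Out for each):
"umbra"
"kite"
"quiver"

Out, In, In

'In' ⟺ contains 'i'.
Out: "umbra", since no 'i'. In: "kite", since has 'i'. In: "quiver", since has 'i'.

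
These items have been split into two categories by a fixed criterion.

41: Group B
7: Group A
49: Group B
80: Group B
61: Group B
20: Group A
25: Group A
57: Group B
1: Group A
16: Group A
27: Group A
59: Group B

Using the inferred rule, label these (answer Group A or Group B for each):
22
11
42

Group A, Group A, Group B

The distinguishing property — at most 27 — holds for all the 'Group A' cases and none of the 'Group B' cases.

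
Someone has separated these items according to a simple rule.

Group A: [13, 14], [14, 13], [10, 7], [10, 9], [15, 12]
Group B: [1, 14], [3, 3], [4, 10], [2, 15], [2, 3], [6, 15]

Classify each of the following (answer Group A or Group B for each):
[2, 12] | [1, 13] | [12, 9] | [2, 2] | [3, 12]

Group B, Group B, Group A, Group B, Group B

One predicate separates the groups cleanly: first ≥ 7.
Group B: [2, 12], since first 2.
Group B: [1, 13], since first 1.
Group A: [12, 9], since first 12.
Group B: [2, 2], since first 2.
Group B: [3, 12], since first 3.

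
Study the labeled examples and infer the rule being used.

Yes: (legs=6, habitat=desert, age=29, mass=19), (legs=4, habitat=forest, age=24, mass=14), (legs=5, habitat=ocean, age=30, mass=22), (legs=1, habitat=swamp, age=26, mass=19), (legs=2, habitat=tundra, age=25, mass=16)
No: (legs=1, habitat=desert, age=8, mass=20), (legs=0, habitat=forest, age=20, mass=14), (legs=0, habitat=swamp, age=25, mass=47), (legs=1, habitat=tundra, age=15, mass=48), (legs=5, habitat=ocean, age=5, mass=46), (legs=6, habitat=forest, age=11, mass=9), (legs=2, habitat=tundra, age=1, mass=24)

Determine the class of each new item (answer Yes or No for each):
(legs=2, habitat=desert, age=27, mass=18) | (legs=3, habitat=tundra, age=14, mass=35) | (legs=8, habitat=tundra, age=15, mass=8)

The distinguishing property — age ≥ 20 AND legs ≥ 1 — holds for all the 'Yes' cases and none of the 'No' cases.

Yes, No, No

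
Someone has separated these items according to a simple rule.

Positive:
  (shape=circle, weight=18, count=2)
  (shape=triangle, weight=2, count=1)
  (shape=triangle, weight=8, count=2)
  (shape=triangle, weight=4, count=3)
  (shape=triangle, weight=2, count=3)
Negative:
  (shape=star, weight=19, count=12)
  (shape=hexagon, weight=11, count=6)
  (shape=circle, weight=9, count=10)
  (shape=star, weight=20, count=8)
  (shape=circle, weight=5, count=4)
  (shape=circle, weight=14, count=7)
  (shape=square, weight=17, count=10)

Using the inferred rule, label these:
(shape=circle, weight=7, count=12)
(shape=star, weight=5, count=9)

'Positive' ⟺ count ≤ 3.

Negative, Negative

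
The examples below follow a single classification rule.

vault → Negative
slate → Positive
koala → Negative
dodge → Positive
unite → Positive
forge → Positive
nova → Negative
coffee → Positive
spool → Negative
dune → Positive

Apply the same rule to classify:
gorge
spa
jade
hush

All 'Positive' examples share one property — contains 'e' — and every 'Negative' example lacks it.

Positive, Negative, Positive, Negative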